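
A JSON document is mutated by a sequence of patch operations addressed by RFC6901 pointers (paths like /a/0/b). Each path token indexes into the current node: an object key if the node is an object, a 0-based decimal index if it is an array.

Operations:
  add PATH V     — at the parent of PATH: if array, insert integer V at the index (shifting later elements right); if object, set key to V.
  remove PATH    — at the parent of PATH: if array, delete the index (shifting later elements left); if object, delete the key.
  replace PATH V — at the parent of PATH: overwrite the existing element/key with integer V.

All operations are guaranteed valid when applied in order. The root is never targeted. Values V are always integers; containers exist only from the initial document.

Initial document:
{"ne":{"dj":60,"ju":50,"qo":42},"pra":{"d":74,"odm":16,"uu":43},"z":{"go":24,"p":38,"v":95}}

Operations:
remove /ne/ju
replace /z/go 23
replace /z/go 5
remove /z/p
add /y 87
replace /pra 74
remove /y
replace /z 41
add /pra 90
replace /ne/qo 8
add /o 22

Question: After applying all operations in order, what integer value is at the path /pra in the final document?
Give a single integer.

After op 1 (remove /ne/ju): {"ne":{"dj":60,"qo":42},"pra":{"d":74,"odm":16,"uu":43},"z":{"go":24,"p":38,"v":95}}
After op 2 (replace /z/go 23): {"ne":{"dj":60,"qo":42},"pra":{"d":74,"odm":16,"uu":43},"z":{"go":23,"p":38,"v":95}}
After op 3 (replace /z/go 5): {"ne":{"dj":60,"qo":42},"pra":{"d":74,"odm":16,"uu":43},"z":{"go":5,"p":38,"v":95}}
After op 4 (remove /z/p): {"ne":{"dj":60,"qo":42},"pra":{"d":74,"odm":16,"uu":43},"z":{"go":5,"v":95}}
After op 5 (add /y 87): {"ne":{"dj":60,"qo":42},"pra":{"d":74,"odm":16,"uu":43},"y":87,"z":{"go":5,"v":95}}
After op 6 (replace /pra 74): {"ne":{"dj":60,"qo":42},"pra":74,"y":87,"z":{"go":5,"v":95}}
After op 7 (remove /y): {"ne":{"dj":60,"qo":42},"pra":74,"z":{"go":5,"v":95}}
After op 8 (replace /z 41): {"ne":{"dj":60,"qo":42},"pra":74,"z":41}
After op 9 (add /pra 90): {"ne":{"dj":60,"qo":42},"pra":90,"z":41}
After op 10 (replace /ne/qo 8): {"ne":{"dj":60,"qo":8},"pra":90,"z":41}
After op 11 (add /o 22): {"ne":{"dj":60,"qo":8},"o":22,"pra":90,"z":41}
Value at /pra: 90

Answer: 90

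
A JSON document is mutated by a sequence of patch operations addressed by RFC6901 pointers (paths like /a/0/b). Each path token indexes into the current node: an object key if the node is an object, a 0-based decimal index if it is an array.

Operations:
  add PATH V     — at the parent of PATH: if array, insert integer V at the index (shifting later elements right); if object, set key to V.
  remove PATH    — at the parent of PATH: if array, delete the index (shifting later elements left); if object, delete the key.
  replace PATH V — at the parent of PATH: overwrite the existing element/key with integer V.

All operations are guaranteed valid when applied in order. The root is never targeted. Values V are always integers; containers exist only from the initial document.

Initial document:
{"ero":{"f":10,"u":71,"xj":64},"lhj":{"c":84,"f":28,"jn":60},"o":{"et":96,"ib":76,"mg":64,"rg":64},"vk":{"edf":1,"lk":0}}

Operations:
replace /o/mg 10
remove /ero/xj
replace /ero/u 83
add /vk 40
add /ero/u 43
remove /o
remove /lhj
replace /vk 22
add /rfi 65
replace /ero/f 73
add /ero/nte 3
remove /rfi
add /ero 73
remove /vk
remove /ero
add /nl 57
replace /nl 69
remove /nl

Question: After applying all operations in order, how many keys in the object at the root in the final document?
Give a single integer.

Answer: 0

Derivation:
After op 1 (replace /o/mg 10): {"ero":{"f":10,"u":71,"xj":64},"lhj":{"c":84,"f":28,"jn":60},"o":{"et":96,"ib":76,"mg":10,"rg":64},"vk":{"edf":1,"lk":0}}
After op 2 (remove /ero/xj): {"ero":{"f":10,"u":71},"lhj":{"c":84,"f":28,"jn":60},"o":{"et":96,"ib":76,"mg":10,"rg":64},"vk":{"edf":1,"lk":0}}
After op 3 (replace /ero/u 83): {"ero":{"f":10,"u":83},"lhj":{"c":84,"f":28,"jn":60},"o":{"et":96,"ib":76,"mg":10,"rg":64},"vk":{"edf":1,"lk":0}}
After op 4 (add /vk 40): {"ero":{"f":10,"u":83},"lhj":{"c":84,"f":28,"jn":60},"o":{"et":96,"ib":76,"mg":10,"rg":64},"vk":40}
After op 5 (add /ero/u 43): {"ero":{"f":10,"u":43},"lhj":{"c":84,"f":28,"jn":60},"o":{"et":96,"ib":76,"mg":10,"rg":64},"vk":40}
After op 6 (remove /o): {"ero":{"f":10,"u":43},"lhj":{"c":84,"f":28,"jn":60},"vk":40}
After op 7 (remove /lhj): {"ero":{"f":10,"u":43},"vk":40}
After op 8 (replace /vk 22): {"ero":{"f":10,"u":43},"vk":22}
After op 9 (add /rfi 65): {"ero":{"f":10,"u":43},"rfi":65,"vk":22}
After op 10 (replace /ero/f 73): {"ero":{"f":73,"u":43},"rfi":65,"vk":22}
After op 11 (add /ero/nte 3): {"ero":{"f":73,"nte":3,"u":43},"rfi":65,"vk":22}
After op 12 (remove /rfi): {"ero":{"f":73,"nte":3,"u":43},"vk":22}
After op 13 (add /ero 73): {"ero":73,"vk":22}
After op 14 (remove /vk): {"ero":73}
After op 15 (remove /ero): {}
After op 16 (add /nl 57): {"nl":57}
After op 17 (replace /nl 69): {"nl":69}
After op 18 (remove /nl): {}
Size at the root: 0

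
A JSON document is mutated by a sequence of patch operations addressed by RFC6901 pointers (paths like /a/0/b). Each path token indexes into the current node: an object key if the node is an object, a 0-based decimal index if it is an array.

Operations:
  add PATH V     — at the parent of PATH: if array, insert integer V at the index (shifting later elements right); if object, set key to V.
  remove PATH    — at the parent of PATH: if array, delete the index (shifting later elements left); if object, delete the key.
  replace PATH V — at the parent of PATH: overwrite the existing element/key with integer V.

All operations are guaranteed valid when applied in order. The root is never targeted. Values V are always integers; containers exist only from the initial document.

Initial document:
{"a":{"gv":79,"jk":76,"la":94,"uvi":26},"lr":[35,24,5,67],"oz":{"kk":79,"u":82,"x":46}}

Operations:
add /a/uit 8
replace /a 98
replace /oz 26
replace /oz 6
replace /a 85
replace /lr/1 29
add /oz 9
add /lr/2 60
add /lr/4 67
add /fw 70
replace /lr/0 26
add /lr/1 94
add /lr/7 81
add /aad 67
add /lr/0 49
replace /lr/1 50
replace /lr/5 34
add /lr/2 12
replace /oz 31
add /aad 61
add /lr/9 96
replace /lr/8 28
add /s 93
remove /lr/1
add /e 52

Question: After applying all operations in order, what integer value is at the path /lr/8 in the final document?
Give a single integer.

Answer: 96

Derivation:
After op 1 (add /a/uit 8): {"a":{"gv":79,"jk":76,"la":94,"uit":8,"uvi":26},"lr":[35,24,5,67],"oz":{"kk":79,"u":82,"x":46}}
After op 2 (replace /a 98): {"a":98,"lr":[35,24,5,67],"oz":{"kk":79,"u":82,"x":46}}
After op 3 (replace /oz 26): {"a":98,"lr":[35,24,5,67],"oz":26}
After op 4 (replace /oz 6): {"a":98,"lr":[35,24,5,67],"oz":6}
After op 5 (replace /a 85): {"a":85,"lr":[35,24,5,67],"oz":6}
After op 6 (replace /lr/1 29): {"a":85,"lr":[35,29,5,67],"oz":6}
After op 7 (add /oz 9): {"a":85,"lr":[35,29,5,67],"oz":9}
After op 8 (add /lr/2 60): {"a":85,"lr":[35,29,60,5,67],"oz":9}
After op 9 (add /lr/4 67): {"a":85,"lr":[35,29,60,5,67,67],"oz":9}
After op 10 (add /fw 70): {"a":85,"fw":70,"lr":[35,29,60,5,67,67],"oz":9}
After op 11 (replace /lr/0 26): {"a":85,"fw":70,"lr":[26,29,60,5,67,67],"oz":9}
After op 12 (add /lr/1 94): {"a":85,"fw":70,"lr":[26,94,29,60,5,67,67],"oz":9}
After op 13 (add /lr/7 81): {"a":85,"fw":70,"lr":[26,94,29,60,5,67,67,81],"oz":9}
After op 14 (add /aad 67): {"a":85,"aad":67,"fw":70,"lr":[26,94,29,60,5,67,67,81],"oz":9}
After op 15 (add /lr/0 49): {"a":85,"aad":67,"fw":70,"lr":[49,26,94,29,60,5,67,67,81],"oz":9}
After op 16 (replace /lr/1 50): {"a":85,"aad":67,"fw":70,"lr":[49,50,94,29,60,5,67,67,81],"oz":9}
After op 17 (replace /lr/5 34): {"a":85,"aad":67,"fw":70,"lr":[49,50,94,29,60,34,67,67,81],"oz":9}
After op 18 (add /lr/2 12): {"a":85,"aad":67,"fw":70,"lr":[49,50,12,94,29,60,34,67,67,81],"oz":9}
After op 19 (replace /oz 31): {"a":85,"aad":67,"fw":70,"lr":[49,50,12,94,29,60,34,67,67,81],"oz":31}
After op 20 (add /aad 61): {"a":85,"aad":61,"fw":70,"lr":[49,50,12,94,29,60,34,67,67,81],"oz":31}
After op 21 (add /lr/9 96): {"a":85,"aad":61,"fw":70,"lr":[49,50,12,94,29,60,34,67,67,96,81],"oz":31}
After op 22 (replace /lr/8 28): {"a":85,"aad":61,"fw":70,"lr":[49,50,12,94,29,60,34,67,28,96,81],"oz":31}
After op 23 (add /s 93): {"a":85,"aad":61,"fw":70,"lr":[49,50,12,94,29,60,34,67,28,96,81],"oz":31,"s":93}
After op 24 (remove /lr/1): {"a":85,"aad":61,"fw":70,"lr":[49,12,94,29,60,34,67,28,96,81],"oz":31,"s":93}
After op 25 (add /e 52): {"a":85,"aad":61,"e":52,"fw":70,"lr":[49,12,94,29,60,34,67,28,96,81],"oz":31,"s":93}
Value at /lr/8: 96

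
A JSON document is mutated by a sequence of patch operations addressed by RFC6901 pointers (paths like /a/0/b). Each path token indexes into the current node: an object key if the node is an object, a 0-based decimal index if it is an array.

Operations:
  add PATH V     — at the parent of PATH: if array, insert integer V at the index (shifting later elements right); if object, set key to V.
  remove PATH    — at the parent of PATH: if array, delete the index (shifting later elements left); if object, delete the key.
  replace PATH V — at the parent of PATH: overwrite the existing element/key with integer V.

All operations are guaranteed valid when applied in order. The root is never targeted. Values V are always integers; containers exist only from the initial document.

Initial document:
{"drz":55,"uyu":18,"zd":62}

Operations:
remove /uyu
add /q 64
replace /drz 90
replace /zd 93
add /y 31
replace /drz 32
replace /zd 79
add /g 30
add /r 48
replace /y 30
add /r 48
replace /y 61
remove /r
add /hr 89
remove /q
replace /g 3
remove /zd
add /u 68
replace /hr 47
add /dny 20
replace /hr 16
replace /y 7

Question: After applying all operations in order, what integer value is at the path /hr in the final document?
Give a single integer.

Answer: 16

Derivation:
After op 1 (remove /uyu): {"drz":55,"zd":62}
After op 2 (add /q 64): {"drz":55,"q":64,"zd":62}
After op 3 (replace /drz 90): {"drz":90,"q":64,"zd":62}
After op 4 (replace /zd 93): {"drz":90,"q":64,"zd":93}
After op 5 (add /y 31): {"drz":90,"q":64,"y":31,"zd":93}
After op 6 (replace /drz 32): {"drz":32,"q":64,"y":31,"zd":93}
After op 7 (replace /zd 79): {"drz":32,"q":64,"y":31,"zd":79}
After op 8 (add /g 30): {"drz":32,"g":30,"q":64,"y":31,"zd":79}
After op 9 (add /r 48): {"drz":32,"g":30,"q":64,"r":48,"y":31,"zd":79}
After op 10 (replace /y 30): {"drz":32,"g":30,"q":64,"r":48,"y":30,"zd":79}
After op 11 (add /r 48): {"drz":32,"g":30,"q":64,"r":48,"y":30,"zd":79}
After op 12 (replace /y 61): {"drz":32,"g":30,"q":64,"r":48,"y":61,"zd":79}
After op 13 (remove /r): {"drz":32,"g":30,"q":64,"y":61,"zd":79}
After op 14 (add /hr 89): {"drz":32,"g":30,"hr":89,"q":64,"y":61,"zd":79}
After op 15 (remove /q): {"drz":32,"g":30,"hr":89,"y":61,"zd":79}
After op 16 (replace /g 3): {"drz":32,"g":3,"hr":89,"y":61,"zd":79}
After op 17 (remove /zd): {"drz":32,"g":3,"hr":89,"y":61}
After op 18 (add /u 68): {"drz":32,"g":3,"hr":89,"u":68,"y":61}
After op 19 (replace /hr 47): {"drz":32,"g":3,"hr":47,"u":68,"y":61}
After op 20 (add /dny 20): {"dny":20,"drz":32,"g":3,"hr":47,"u":68,"y":61}
After op 21 (replace /hr 16): {"dny":20,"drz":32,"g":3,"hr":16,"u":68,"y":61}
After op 22 (replace /y 7): {"dny":20,"drz":32,"g":3,"hr":16,"u":68,"y":7}
Value at /hr: 16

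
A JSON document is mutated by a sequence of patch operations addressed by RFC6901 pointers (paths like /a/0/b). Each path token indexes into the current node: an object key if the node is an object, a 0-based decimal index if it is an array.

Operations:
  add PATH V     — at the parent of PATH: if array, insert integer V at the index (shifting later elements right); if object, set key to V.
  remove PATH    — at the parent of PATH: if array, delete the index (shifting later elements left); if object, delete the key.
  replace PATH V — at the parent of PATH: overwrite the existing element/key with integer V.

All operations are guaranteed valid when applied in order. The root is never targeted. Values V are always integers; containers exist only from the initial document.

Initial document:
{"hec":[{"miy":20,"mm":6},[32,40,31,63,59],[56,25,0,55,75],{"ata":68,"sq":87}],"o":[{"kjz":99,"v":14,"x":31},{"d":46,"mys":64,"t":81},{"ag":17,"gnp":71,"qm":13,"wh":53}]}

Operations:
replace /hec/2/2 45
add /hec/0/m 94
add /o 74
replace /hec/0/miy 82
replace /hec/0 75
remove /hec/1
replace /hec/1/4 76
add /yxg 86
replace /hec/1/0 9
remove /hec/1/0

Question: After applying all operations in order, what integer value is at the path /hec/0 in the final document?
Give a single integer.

After op 1 (replace /hec/2/2 45): {"hec":[{"miy":20,"mm":6},[32,40,31,63,59],[56,25,45,55,75],{"ata":68,"sq":87}],"o":[{"kjz":99,"v":14,"x":31},{"d":46,"mys":64,"t":81},{"ag":17,"gnp":71,"qm":13,"wh":53}]}
After op 2 (add /hec/0/m 94): {"hec":[{"m":94,"miy":20,"mm":6},[32,40,31,63,59],[56,25,45,55,75],{"ata":68,"sq":87}],"o":[{"kjz":99,"v":14,"x":31},{"d":46,"mys":64,"t":81},{"ag":17,"gnp":71,"qm":13,"wh":53}]}
After op 3 (add /o 74): {"hec":[{"m":94,"miy":20,"mm":6},[32,40,31,63,59],[56,25,45,55,75],{"ata":68,"sq":87}],"o":74}
After op 4 (replace /hec/0/miy 82): {"hec":[{"m":94,"miy":82,"mm":6},[32,40,31,63,59],[56,25,45,55,75],{"ata":68,"sq":87}],"o":74}
After op 5 (replace /hec/0 75): {"hec":[75,[32,40,31,63,59],[56,25,45,55,75],{"ata":68,"sq":87}],"o":74}
After op 6 (remove /hec/1): {"hec":[75,[56,25,45,55,75],{"ata":68,"sq":87}],"o":74}
After op 7 (replace /hec/1/4 76): {"hec":[75,[56,25,45,55,76],{"ata":68,"sq":87}],"o":74}
After op 8 (add /yxg 86): {"hec":[75,[56,25,45,55,76],{"ata":68,"sq":87}],"o":74,"yxg":86}
After op 9 (replace /hec/1/0 9): {"hec":[75,[9,25,45,55,76],{"ata":68,"sq":87}],"o":74,"yxg":86}
After op 10 (remove /hec/1/0): {"hec":[75,[25,45,55,76],{"ata":68,"sq":87}],"o":74,"yxg":86}
Value at /hec/0: 75

Answer: 75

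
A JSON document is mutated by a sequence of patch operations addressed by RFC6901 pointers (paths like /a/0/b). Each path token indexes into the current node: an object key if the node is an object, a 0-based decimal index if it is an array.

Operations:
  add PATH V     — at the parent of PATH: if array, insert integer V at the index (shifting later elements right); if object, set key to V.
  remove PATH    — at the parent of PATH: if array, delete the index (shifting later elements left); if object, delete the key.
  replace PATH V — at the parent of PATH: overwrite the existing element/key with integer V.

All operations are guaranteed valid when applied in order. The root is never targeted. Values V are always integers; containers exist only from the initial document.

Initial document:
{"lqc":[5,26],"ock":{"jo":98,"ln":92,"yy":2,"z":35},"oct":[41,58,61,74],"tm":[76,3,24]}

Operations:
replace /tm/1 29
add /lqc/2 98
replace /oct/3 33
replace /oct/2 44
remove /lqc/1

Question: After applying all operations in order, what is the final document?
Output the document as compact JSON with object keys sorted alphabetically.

Answer: {"lqc":[5,98],"ock":{"jo":98,"ln":92,"yy":2,"z":35},"oct":[41,58,44,33],"tm":[76,29,24]}

Derivation:
After op 1 (replace /tm/1 29): {"lqc":[5,26],"ock":{"jo":98,"ln":92,"yy":2,"z":35},"oct":[41,58,61,74],"tm":[76,29,24]}
After op 2 (add /lqc/2 98): {"lqc":[5,26,98],"ock":{"jo":98,"ln":92,"yy":2,"z":35},"oct":[41,58,61,74],"tm":[76,29,24]}
After op 3 (replace /oct/3 33): {"lqc":[5,26,98],"ock":{"jo":98,"ln":92,"yy":2,"z":35},"oct":[41,58,61,33],"tm":[76,29,24]}
After op 4 (replace /oct/2 44): {"lqc":[5,26,98],"ock":{"jo":98,"ln":92,"yy":2,"z":35},"oct":[41,58,44,33],"tm":[76,29,24]}
After op 5 (remove /lqc/1): {"lqc":[5,98],"ock":{"jo":98,"ln":92,"yy":2,"z":35},"oct":[41,58,44,33],"tm":[76,29,24]}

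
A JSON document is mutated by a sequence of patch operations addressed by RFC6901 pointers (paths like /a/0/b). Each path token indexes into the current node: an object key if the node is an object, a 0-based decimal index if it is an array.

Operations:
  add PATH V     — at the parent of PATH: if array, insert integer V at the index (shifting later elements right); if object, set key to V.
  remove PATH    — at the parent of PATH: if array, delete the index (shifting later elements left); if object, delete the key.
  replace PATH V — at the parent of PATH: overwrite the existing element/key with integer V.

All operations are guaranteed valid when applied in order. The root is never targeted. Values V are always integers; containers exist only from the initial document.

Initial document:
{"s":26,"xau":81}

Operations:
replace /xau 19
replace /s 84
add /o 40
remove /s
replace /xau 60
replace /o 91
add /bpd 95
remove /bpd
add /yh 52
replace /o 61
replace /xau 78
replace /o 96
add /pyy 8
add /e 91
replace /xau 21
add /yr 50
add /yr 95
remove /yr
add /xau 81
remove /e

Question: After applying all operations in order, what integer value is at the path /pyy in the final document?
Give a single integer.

Answer: 8

Derivation:
After op 1 (replace /xau 19): {"s":26,"xau":19}
After op 2 (replace /s 84): {"s":84,"xau":19}
After op 3 (add /o 40): {"o":40,"s":84,"xau":19}
After op 4 (remove /s): {"o":40,"xau":19}
After op 5 (replace /xau 60): {"o":40,"xau":60}
After op 6 (replace /o 91): {"o":91,"xau":60}
After op 7 (add /bpd 95): {"bpd":95,"o":91,"xau":60}
After op 8 (remove /bpd): {"o":91,"xau":60}
After op 9 (add /yh 52): {"o":91,"xau":60,"yh":52}
After op 10 (replace /o 61): {"o":61,"xau":60,"yh":52}
After op 11 (replace /xau 78): {"o":61,"xau":78,"yh":52}
After op 12 (replace /o 96): {"o":96,"xau":78,"yh":52}
After op 13 (add /pyy 8): {"o":96,"pyy":8,"xau":78,"yh":52}
After op 14 (add /e 91): {"e":91,"o":96,"pyy":8,"xau":78,"yh":52}
After op 15 (replace /xau 21): {"e":91,"o":96,"pyy":8,"xau":21,"yh":52}
After op 16 (add /yr 50): {"e":91,"o":96,"pyy":8,"xau":21,"yh":52,"yr":50}
After op 17 (add /yr 95): {"e":91,"o":96,"pyy":8,"xau":21,"yh":52,"yr":95}
After op 18 (remove /yr): {"e":91,"o":96,"pyy":8,"xau":21,"yh":52}
After op 19 (add /xau 81): {"e":91,"o":96,"pyy":8,"xau":81,"yh":52}
After op 20 (remove /e): {"o":96,"pyy":8,"xau":81,"yh":52}
Value at /pyy: 8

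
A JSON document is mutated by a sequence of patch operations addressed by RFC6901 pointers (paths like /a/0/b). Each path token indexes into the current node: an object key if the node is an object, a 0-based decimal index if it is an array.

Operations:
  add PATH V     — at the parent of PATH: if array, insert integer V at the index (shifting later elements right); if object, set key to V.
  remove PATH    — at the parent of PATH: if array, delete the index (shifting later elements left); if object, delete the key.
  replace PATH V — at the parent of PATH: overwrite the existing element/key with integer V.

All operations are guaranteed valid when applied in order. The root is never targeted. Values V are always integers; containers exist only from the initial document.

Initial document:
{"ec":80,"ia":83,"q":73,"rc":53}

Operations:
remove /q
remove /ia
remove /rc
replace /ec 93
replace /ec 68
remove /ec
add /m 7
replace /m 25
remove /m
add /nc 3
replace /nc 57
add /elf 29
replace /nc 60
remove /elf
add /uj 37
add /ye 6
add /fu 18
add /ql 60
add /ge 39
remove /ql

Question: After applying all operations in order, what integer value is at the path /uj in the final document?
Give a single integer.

Answer: 37

Derivation:
After op 1 (remove /q): {"ec":80,"ia":83,"rc":53}
After op 2 (remove /ia): {"ec":80,"rc":53}
After op 3 (remove /rc): {"ec":80}
After op 4 (replace /ec 93): {"ec":93}
After op 5 (replace /ec 68): {"ec":68}
After op 6 (remove /ec): {}
After op 7 (add /m 7): {"m":7}
After op 8 (replace /m 25): {"m":25}
After op 9 (remove /m): {}
After op 10 (add /nc 3): {"nc":3}
After op 11 (replace /nc 57): {"nc":57}
After op 12 (add /elf 29): {"elf":29,"nc":57}
After op 13 (replace /nc 60): {"elf":29,"nc":60}
After op 14 (remove /elf): {"nc":60}
After op 15 (add /uj 37): {"nc":60,"uj":37}
After op 16 (add /ye 6): {"nc":60,"uj":37,"ye":6}
After op 17 (add /fu 18): {"fu":18,"nc":60,"uj":37,"ye":6}
After op 18 (add /ql 60): {"fu":18,"nc":60,"ql":60,"uj":37,"ye":6}
After op 19 (add /ge 39): {"fu":18,"ge":39,"nc":60,"ql":60,"uj":37,"ye":6}
After op 20 (remove /ql): {"fu":18,"ge":39,"nc":60,"uj":37,"ye":6}
Value at /uj: 37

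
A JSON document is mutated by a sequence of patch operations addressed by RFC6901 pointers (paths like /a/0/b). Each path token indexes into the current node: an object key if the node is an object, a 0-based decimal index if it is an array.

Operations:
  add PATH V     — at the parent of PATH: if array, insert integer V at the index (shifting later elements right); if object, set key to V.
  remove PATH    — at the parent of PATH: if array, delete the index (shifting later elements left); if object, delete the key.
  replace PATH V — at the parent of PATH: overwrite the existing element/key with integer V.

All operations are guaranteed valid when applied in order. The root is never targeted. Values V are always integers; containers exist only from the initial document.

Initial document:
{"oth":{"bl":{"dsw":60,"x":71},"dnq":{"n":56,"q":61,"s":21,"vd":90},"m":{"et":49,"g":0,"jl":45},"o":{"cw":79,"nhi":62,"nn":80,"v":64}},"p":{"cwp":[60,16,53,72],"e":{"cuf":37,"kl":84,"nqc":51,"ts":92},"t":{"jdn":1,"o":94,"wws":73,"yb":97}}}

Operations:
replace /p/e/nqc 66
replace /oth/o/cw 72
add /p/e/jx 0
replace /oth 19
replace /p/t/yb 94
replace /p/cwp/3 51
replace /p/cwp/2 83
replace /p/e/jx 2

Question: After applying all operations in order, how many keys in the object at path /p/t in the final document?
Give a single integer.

Answer: 4

Derivation:
After op 1 (replace /p/e/nqc 66): {"oth":{"bl":{"dsw":60,"x":71},"dnq":{"n":56,"q":61,"s":21,"vd":90},"m":{"et":49,"g":0,"jl":45},"o":{"cw":79,"nhi":62,"nn":80,"v":64}},"p":{"cwp":[60,16,53,72],"e":{"cuf":37,"kl":84,"nqc":66,"ts":92},"t":{"jdn":1,"o":94,"wws":73,"yb":97}}}
After op 2 (replace /oth/o/cw 72): {"oth":{"bl":{"dsw":60,"x":71},"dnq":{"n":56,"q":61,"s":21,"vd":90},"m":{"et":49,"g":0,"jl":45},"o":{"cw":72,"nhi":62,"nn":80,"v":64}},"p":{"cwp":[60,16,53,72],"e":{"cuf":37,"kl":84,"nqc":66,"ts":92},"t":{"jdn":1,"o":94,"wws":73,"yb":97}}}
After op 3 (add /p/e/jx 0): {"oth":{"bl":{"dsw":60,"x":71},"dnq":{"n":56,"q":61,"s":21,"vd":90},"m":{"et":49,"g":0,"jl":45},"o":{"cw":72,"nhi":62,"nn":80,"v":64}},"p":{"cwp":[60,16,53,72],"e":{"cuf":37,"jx":0,"kl":84,"nqc":66,"ts":92},"t":{"jdn":1,"o":94,"wws":73,"yb":97}}}
After op 4 (replace /oth 19): {"oth":19,"p":{"cwp":[60,16,53,72],"e":{"cuf":37,"jx":0,"kl":84,"nqc":66,"ts":92},"t":{"jdn":1,"o":94,"wws":73,"yb":97}}}
After op 5 (replace /p/t/yb 94): {"oth":19,"p":{"cwp":[60,16,53,72],"e":{"cuf":37,"jx":0,"kl":84,"nqc":66,"ts":92},"t":{"jdn":1,"o":94,"wws":73,"yb":94}}}
After op 6 (replace /p/cwp/3 51): {"oth":19,"p":{"cwp":[60,16,53,51],"e":{"cuf":37,"jx":0,"kl":84,"nqc":66,"ts":92},"t":{"jdn":1,"o":94,"wws":73,"yb":94}}}
After op 7 (replace /p/cwp/2 83): {"oth":19,"p":{"cwp":[60,16,83,51],"e":{"cuf":37,"jx":0,"kl":84,"nqc":66,"ts":92},"t":{"jdn":1,"o":94,"wws":73,"yb":94}}}
After op 8 (replace /p/e/jx 2): {"oth":19,"p":{"cwp":[60,16,83,51],"e":{"cuf":37,"jx":2,"kl":84,"nqc":66,"ts":92},"t":{"jdn":1,"o":94,"wws":73,"yb":94}}}
Size at path /p/t: 4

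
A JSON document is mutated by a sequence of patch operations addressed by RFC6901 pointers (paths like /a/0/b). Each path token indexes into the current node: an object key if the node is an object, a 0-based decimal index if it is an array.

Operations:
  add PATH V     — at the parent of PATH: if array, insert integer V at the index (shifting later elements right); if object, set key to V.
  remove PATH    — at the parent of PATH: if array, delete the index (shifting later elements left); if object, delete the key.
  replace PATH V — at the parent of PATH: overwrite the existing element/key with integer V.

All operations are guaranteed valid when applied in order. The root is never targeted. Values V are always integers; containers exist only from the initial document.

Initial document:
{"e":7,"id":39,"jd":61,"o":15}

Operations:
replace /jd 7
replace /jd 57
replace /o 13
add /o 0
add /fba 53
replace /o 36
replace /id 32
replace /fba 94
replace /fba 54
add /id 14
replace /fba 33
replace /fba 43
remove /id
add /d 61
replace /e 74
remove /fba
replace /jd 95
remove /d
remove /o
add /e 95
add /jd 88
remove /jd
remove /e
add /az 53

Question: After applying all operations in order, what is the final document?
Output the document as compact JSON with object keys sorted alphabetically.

After op 1 (replace /jd 7): {"e":7,"id":39,"jd":7,"o":15}
After op 2 (replace /jd 57): {"e":7,"id":39,"jd":57,"o":15}
After op 3 (replace /o 13): {"e":7,"id":39,"jd":57,"o":13}
After op 4 (add /o 0): {"e":7,"id":39,"jd":57,"o":0}
After op 5 (add /fba 53): {"e":7,"fba":53,"id":39,"jd":57,"o":0}
After op 6 (replace /o 36): {"e":7,"fba":53,"id":39,"jd":57,"o":36}
After op 7 (replace /id 32): {"e":7,"fba":53,"id":32,"jd":57,"o":36}
After op 8 (replace /fba 94): {"e":7,"fba":94,"id":32,"jd":57,"o":36}
After op 9 (replace /fba 54): {"e":7,"fba":54,"id":32,"jd":57,"o":36}
After op 10 (add /id 14): {"e":7,"fba":54,"id":14,"jd":57,"o":36}
After op 11 (replace /fba 33): {"e":7,"fba":33,"id":14,"jd":57,"o":36}
After op 12 (replace /fba 43): {"e":7,"fba":43,"id":14,"jd":57,"o":36}
After op 13 (remove /id): {"e":7,"fba":43,"jd":57,"o":36}
After op 14 (add /d 61): {"d":61,"e":7,"fba":43,"jd":57,"o":36}
After op 15 (replace /e 74): {"d":61,"e":74,"fba":43,"jd":57,"o":36}
After op 16 (remove /fba): {"d":61,"e":74,"jd":57,"o":36}
After op 17 (replace /jd 95): {"d":61,"e":74,"jd":95,"o":36}
After op 18 (remove /d): {"e":74,"jd":95,"o":36}
After op 19 (remove /o): {"e":74,"jd":95}
After op 20 (add /e 95): {"e":95,"jd":95}
After op 21 (add /jd 88): {"e":95,"jd":88}
After op 22 (remove /jd): {"e":95}
After op 23 (remove /e): {}
After op 24 (add /az 53): {"az":53}

Answer: {"az":53}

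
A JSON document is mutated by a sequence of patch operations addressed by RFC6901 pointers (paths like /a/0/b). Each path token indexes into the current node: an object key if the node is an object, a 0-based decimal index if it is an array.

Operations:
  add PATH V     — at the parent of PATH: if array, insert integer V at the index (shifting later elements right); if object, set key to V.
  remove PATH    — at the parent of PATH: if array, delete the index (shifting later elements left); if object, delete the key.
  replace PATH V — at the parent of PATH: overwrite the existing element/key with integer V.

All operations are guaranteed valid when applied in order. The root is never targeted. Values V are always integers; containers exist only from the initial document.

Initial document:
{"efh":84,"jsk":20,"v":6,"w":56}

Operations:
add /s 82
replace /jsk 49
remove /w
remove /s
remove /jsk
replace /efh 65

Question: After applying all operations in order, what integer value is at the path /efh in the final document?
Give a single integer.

After op 1 (add /s 82): {"efh":84,"jsk":20,"s":82,"v":6,"w":56}
After op 2 (replace /jsk 49): {"efh":84,"jsk":49,"s":82,"v":6,"w":56}
After op 3 (remove /w): {"efh":84,"jsk":49,"s":82,"v":6}
After op 4 (remove /s): {"efh":84,"jsk":49,"v":6}
After op 5 (remove /jsk): {"efh":84,"v":6}
After op 6 (replace /efh 65): {"efh":65,"v":6}
Value at /efh: 65

Answer: 65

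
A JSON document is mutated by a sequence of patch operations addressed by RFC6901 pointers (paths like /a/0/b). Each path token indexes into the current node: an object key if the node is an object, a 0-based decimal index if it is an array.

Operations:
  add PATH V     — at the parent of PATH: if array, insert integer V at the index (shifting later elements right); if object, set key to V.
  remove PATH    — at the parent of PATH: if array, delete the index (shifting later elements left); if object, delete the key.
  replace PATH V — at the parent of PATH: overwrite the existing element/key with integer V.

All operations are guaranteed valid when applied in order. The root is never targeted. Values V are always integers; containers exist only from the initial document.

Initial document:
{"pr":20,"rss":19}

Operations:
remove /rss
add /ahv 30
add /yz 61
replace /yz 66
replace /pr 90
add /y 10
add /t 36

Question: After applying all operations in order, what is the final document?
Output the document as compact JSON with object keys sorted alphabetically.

Answer: {"ahv":30,"pr":90,"t":36,"y":10,"yz":66}

Derivation:
After op 1 (remove /rss): {"pr":20}
After op 2 (add /ahv 30): {"ahv":30,"pr":20}
After op 3 (add /yz 61): {"ahv":30,"pr":20,"yz":61}
After op 4 (replace /yz 66): {"ahv":30,"pr":20,"yz":66}
After op 5 (replace /pr 90): {"ahv":30,"pr":90,"yz":66}
After op 6 (add /y 10): {"ahv":30,"pr":90,"y":10,"yz":66}
After op 7 (add /t 36): {"ahv":30,"pr":90,"t":36,"y":10,"yz":66}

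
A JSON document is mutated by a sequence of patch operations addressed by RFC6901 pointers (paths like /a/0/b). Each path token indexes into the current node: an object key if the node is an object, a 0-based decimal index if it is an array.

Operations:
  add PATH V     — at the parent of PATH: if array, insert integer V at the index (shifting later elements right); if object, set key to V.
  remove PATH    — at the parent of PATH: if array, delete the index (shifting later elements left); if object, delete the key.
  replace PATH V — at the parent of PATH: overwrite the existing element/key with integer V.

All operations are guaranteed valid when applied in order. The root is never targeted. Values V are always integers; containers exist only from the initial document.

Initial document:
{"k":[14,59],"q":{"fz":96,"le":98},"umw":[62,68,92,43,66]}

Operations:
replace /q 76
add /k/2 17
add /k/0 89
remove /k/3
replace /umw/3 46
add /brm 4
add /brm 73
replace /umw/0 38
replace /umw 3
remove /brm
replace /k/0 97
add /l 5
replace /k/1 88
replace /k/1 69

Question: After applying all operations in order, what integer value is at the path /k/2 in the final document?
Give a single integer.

After op 1 (replace /q 76): {"k":[14,59],"q":76,"umw":[62,68,92,43,66]}
After op 2 (add /k/2 17): {"k":[14,59,17],"q":76,"umw":[62,68,92,43,66]}
After op 3 (add /k/0 89): {"k":[89,14,59,17],"q":76,"umw":[62,68,92,43,66]}
After op 4 (remove /k/3): {"k":[89,14,59],"q":76,"umw":[62,68,92,43,66]}
After op 5 (replace /umw/3 46): {"k":[89,14,59],"q":76,"umw":[62,68,92,46,66]}
After op 6 (add /brm 4): {"brm":4,"k":[89,14,59],"q":76,"umw":[62,68,92,46,66]}
After op 7 (add /brm 73): {"brm":73,"k":[89,14,59],"q":76,"umw":[62,68,92,46,66]}
After op 8 (replace /umw/0 38): {"brm":73,"k":[89,14,59],"q":76,"umw":[38,68,92,46,66]}
After op 9 (replace /umw 3): {"brm":73,"k":[89,14,59],"q":76,"umw":3}
After op 10 (remove /brm): {"k":[89,14,59],"q":76,"umw":3}
After op 11 (replace /k/0 97): {"k":[97,14,59],"q":76,"umw":3}
After op 12 (add /l 5): {"k":[97,14,59],"l":5,"q":76,"umw":3}
After op 13 (replace /k/1 88): {"k":[97,88,59],"l":5,"q":76,"umw":3}
After op 14 (replace /k/1 69): {"k":[97,69,59],"l":5,"q":76,"umw":3}
Value at /k/2: 59

Answer: 59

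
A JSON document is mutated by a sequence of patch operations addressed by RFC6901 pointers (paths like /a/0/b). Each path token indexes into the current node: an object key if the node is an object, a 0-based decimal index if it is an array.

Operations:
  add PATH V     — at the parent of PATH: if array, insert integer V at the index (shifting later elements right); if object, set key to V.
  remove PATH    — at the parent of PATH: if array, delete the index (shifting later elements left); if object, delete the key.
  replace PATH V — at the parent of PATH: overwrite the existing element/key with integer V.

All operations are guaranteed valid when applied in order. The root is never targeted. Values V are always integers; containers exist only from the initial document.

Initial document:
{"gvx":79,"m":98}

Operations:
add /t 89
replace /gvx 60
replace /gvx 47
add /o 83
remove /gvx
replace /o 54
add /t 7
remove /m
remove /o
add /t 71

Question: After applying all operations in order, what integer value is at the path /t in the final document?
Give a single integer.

After op 1 (add /t 89): {"gvx":79,"m":98,"t":89}
After op 2 (replace /gvx 60): {"gvx":60,"m":98,"t":89}
After op 3 (replace /gvx 47): {"gvx":47,"m":98,"t":89}
After op 4 (add /o 83): {"gvx":47,"m":98,"o":83,"t":89}
After op 5 (remove /gvx): {"m":98,"o":83,"t":89}
After op 6 (replace /o 54): {"m":98,"o":54,"t":89}
After op 7 (add /t 7): {"m":98,"o":54,"t":7}
After op 8 (remove /m): {"o":54,"t":7}
After op 9 (remove /o): {"t":7}
After op 10 (add /t 71): {"t":71}
Value at /t: 71

Answer: 71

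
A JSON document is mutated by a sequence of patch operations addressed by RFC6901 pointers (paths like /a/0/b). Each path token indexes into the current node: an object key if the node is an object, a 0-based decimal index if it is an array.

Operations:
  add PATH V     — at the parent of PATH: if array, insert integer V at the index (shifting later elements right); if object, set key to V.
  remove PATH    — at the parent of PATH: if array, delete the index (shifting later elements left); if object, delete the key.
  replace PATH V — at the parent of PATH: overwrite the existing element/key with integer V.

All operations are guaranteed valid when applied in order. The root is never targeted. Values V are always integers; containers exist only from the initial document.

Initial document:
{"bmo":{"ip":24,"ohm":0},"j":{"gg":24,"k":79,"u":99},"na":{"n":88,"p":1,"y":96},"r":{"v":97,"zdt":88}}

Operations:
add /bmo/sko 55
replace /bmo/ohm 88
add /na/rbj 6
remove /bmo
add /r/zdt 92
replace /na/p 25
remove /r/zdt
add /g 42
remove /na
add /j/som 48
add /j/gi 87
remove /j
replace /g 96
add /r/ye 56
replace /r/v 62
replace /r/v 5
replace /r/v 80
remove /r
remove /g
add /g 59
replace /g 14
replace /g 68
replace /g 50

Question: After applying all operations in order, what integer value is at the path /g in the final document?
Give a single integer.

After op 1 (add /bmo/sko 55): {"bmo":{"ip":24,"ohm":0,"sko":55},"j":{"gg":24,"k":79,"u":99},"na":{"n":88,"p":1,"y":96},"r":{"v":97,"zdt":88}}
After op 2 (replace /bmo/ohm 88): {"bmo":{"ip":24,"ohm":88,"sko":55},"j":{"gg":24,"k":79,"u":99},"na":{"n":88,"p":1,"y":96},"r":{"v":97,"zdt":88}}
After op 3 (add /na/rbj 6): {"bmo":{"ip":24,"ohm":88,"sko":55},"j":{"gg":24,"k":79,"u":99},"na":{"n":88,"p":1,"rbj":6,"y":96},"r":{"v":97,"zdt":88}}
After op 4 (remove /bmo): {"j":{"gg":24,"k":79,"u":99},"na":{"n":88,"p":1,"rbj":6,"y":96},"r":{"v":97,"zdt":88}}
After op 5 (add /r/zdt 92): {"j":{"gg":24,"k":79,"u":99},"na":{"n":88,"p":1,"rbj":6,"y":96},"r":{"v":97,"zdt":92}}
After op 6 (replace /na/p 25): {"j":{"gg":24,"k":79,"u":99},"na":{"n":88,"p":25,"rbj":6,"y":96},"r":{"v":97,"zdt":92}}
After op 7 (remove /r/zdt): {"j":{"gg":24,"k":79,"u":99},"na":{"n":88,"p":25,"rbj":6,"y":96},"r":{"v":97}}
After op 8 (add /g 42): {"g":42,"j":{"gg":24,"k":79,"u":99},"na":{"n":88,"p":25,"rbj":6,"y":96},"r":{"v":97}}
After op 9 (remove /na): {"g":42,"j":{"gg":24,"k":79,"u":99},"r":{"v":97}}
After op 10 (add /j/som 48): {"g":42,"j":{"gg":24,"k":79,"som":48,"u":99},"r":{"v":97}}
After op 11 (add /j/gi 87): {"g":42,"j":{"gg":24,"gi":87,"k":79,"som":48,"u":99},"r":{"v":97}}
After op 12 (remove /j): {"g":42,"r":{"v":97}}
After op 13 (replace /g 96): {"g":96,"r":{"v":97}}
After op 14 (add /r/ye 56): {"g":96,"r":{"v":97,"ye":56}}
After op 15 (replace /r/v 62): {"g":96,"r":{"v":62,"ye":56}}
After op 16 (replace /r/v 5): {"g":96,"r":{"v":5,"ye":56}}
After op 17 (replace /r/v 80): {"g":96,"r":{"v":80,"ye":56}}
After op 18 (remove /r): {"g":96}
After op 19 (remove /g): {}
After op 20 (add /g 59): {"g":59}
After op 21 (replace /g 14): {"g":14}
After op 22 (replace /g 68): {"g":68}
After op 23 (replace /g 50): {"g":50}
Value at /g: 50

Answer: 50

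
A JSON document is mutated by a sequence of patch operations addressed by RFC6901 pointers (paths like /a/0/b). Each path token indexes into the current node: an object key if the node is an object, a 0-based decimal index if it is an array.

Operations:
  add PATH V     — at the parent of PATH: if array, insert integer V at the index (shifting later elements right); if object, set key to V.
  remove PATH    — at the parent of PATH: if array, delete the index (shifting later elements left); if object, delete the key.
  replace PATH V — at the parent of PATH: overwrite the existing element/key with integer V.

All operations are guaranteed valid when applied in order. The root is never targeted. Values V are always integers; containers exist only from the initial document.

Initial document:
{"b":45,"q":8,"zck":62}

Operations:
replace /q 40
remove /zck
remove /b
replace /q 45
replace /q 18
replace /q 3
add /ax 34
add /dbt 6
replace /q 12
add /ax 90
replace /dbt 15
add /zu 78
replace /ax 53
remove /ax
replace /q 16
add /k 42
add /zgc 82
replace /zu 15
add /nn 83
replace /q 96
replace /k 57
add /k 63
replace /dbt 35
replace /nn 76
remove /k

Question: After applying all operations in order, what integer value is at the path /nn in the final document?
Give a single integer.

Answer: 76

Derivation:
After op 1 (replace /q 40): {"b":45,"q":40,"zck":62}
After op 2 (remove /zck): {"b":45,"q":40}
After op 3 (remove /b): {"q":40}
After op 4 (replace /q 45): {"q":45}
After op 5 (replace /q 18): {"q":18}
After op 6 (replace /q 3): {"q":3}
After op 7 (add /ax 34): {"ax":34,"q":3}
After op 8 (add /dbt 6): {"ax":34,"dbt":6,"q":3}
After op 9 (replace /q 12): {"ax":34,"dbt":6,"q":12}
After op 10 (add /ax 90): {"ax":90,"dbt":6,"q":12}
After op 11 (replace /dbt 15): {"ax":90,"dbt":15,"q":12}
After op 12 (add /zu 78): {"ax":90,"dbt":15,"q":12,"zu":78}
After op 13 (replace /ax 53): {"ax":53,"dbt":15,"q":12,"zu":78}
After op 14 (remove /ax): {"dbt":15,"q":12,"zu":78}
After op 15 (replace /q 16): {"dbt":15,"q":16,"zu":78}
After op 16 (add /k 42): {"dbt":15,"k":42,"q":16,"zu":78}
After op 17 (add /zgc 82): {"dbt":15,"k":42,"q":16,"zgc":82,"zu":78}
After op 18 (replace /zu 15): {"dbt":15,"k":42,"q":16,"zgc":82,"zu":15}
After op 19 (add /nn 83): {"dbt":15,"k":42,"nn":83,"q":16,"zgc":82,"zu":15}
After op 20 (replace /q 96): {"dbt":15,"k":42,"nn":83,"q":96,"zgc":82,"zu":15}
After op 21 (replace /k 57): {"dbt":15,"k":57,"nn":83,"q":96,"zgc":82,"zu":15}
After op 22 (add /k 63): {"dbt":15,"k":63,"nn":83,"q":96,"zgc":82,"zu":15}
After op 23 (replace /dbt 35): {"dbt":35,"k":63,"nn":83,"q":96,"zgc":82,"zu":15}
After op 24 (replace /nn 76): {"dbt":35,"k":63,"nn":76,"q":96,"zgc":82,"zu":15}
After op 25 (remove /k): {"dbt":35,"nn":76,"q":96,"zgc":82,"zu":15}
Value at /nn: 76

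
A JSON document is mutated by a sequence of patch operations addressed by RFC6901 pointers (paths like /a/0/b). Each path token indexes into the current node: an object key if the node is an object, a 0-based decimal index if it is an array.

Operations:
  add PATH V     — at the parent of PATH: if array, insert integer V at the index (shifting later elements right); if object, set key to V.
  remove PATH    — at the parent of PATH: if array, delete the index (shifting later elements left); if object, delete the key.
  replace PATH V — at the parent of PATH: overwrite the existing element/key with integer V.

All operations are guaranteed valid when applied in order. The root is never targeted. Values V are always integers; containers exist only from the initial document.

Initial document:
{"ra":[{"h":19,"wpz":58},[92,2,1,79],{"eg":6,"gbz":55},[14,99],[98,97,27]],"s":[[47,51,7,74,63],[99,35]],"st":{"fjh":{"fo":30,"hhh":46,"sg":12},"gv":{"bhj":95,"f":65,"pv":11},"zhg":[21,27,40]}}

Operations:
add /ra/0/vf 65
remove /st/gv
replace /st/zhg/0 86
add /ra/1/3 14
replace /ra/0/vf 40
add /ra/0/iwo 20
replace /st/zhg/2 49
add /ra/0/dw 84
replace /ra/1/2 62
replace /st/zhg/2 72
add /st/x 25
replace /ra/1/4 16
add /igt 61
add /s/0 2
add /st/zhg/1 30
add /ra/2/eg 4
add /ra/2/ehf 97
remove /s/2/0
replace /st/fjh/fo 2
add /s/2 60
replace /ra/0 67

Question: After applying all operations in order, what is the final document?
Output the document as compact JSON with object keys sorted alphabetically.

After op 1 (add /ra/0/vf 65): {"ra":[{"h":19,"vf":65,"wpz":58},[92,2,1,79],{"eg":6,"gbz":55},[14,99],[98,97,27]],"s":[[47,51,7,74,63],[99,35]],"st":{"fjh":{"fo":30,"hhh":46,"sg":12},"gv":{"bhj":95,"f":65,"pv":11},"zhg":[21,27,40]}}
After op 2 (remove /st/gv): {"ra":[{"h":19,"vf":65,"wpz":58},[92,2,1,79],{"eg":6,"gbz":55},[14,99],[98,97,27]],"s":[[47,51,7,74,63],[99,35]],"st":{"fjh":{"fo":30,"hhh":46,"sg":12},"zhg":[21,27,40]}}
After op 3 (replace /st/zhg/0 86): {"ra":[{"h":19,"vf":65,"wpz":58},[92,2,1,79],{"eg":6,"gbz":55},[14,99],[98,97,27]],"s":[[47,51,7,74,63],[99,35]],"st":{"fjh":{"fo":30,"hhh":46,"sg":12},"zhg":[86,27,40]}}
After op 4 (add /ra/1/3 14): {"ra":[{"h":19,"vf":65,"wpz":58},[92,2,1,14,79],{"eg":6,"gbz":55},[14,99],[98,97,27]],"s":[[47,51,7,74,63],[99,35]],"st":{"fjh":{"fo":30,"hhh":46,"sg":12},"zhg":[86,27,40]}}
After op 5 (replace /ra/0/vf 40): {"ra":[{"h":19,"vf":40,"wpz":58},[92,2,1,14,79],{"eg":6,"gbz":55},[14,99],[98,97,27]],"s":[[47,51,7,74,63],[99,35]],"st":{"fjh":{"fo":30,"hhh":46,"sg":12},"zhg":[86,27,40]}}
After op 6 (add /ra/0/iwo 20): {"ra":[{"h":19,"iwo":20,"vf":40,"wpz":58},[92,2,1,14,79],{"eg":6,"gbz":55},[14,99],[98,97,27]],"s":[[47,51,7,74,63],[99,35]],"st":{"fjh":{"fo":30,"hhh":46,"sg":12},"zhg":[86,27,40]}}
After op 7 (replace /st/zhg/2 49): {"ra":[{"h":19,"iwo":20,"vf":40,"wpz":58},[92,2,1,14,79],{"eg":6,"gbz":55},[14,99],[98,97,27]],"s":[[47,51,7,74,63],[99,35]],"st":{"fjh":{"fo":30,"hhh":46,"sg":12},"zhg":[86,27,49]}}
After op 8 (add /ra/0/dw 84): {"ra":[{"dw":84,"h":19,"iwo":20,"vf":40,"wpz":58},[92,2,1,14,79],{"eg":6,"gbz":55},[14,99],[98,97,27]],"s":[[47,51,7,74,63],[99,35]],"st":{"fjh":{"fo":30,"hhh":46,"sg":12},"zhg":[86,27,49]}}
After op 9 (replace /ra/1/2 62): {"ra":[{"dw":84,"h":19,"iwo":20,"vf":40,"wpz":58},[92,2,62,14,79],{"eg":6,"gbz":55},[14,99],[98,97,27]],"s":[[47,51,7,74,63],[99,35]],"st":{"fjh":{"fo":30,"hhh":46,"sg":12},"zhg":[86,27,49]}}
After op 10 (replace /st/zhg/2 72): {"ra":[{"dw":84,"h":19,"iwo":20,"vf":40,"wpz":58},[92,2,62,14,79],{"eg":6,"gbz":55},[14,99],[98,97,27]],"s":[[47,51,7,74,63],[99,35]],"st":{"fjh":{"fo":30,"hhh":46,"sg":12},"zhg":[86,27,72]}}
After op 11 (add /st/x 25): {"ra":[{"dw":84,"h":19,"iwo":20,"vf":40,"wpz":58},[92,2,62,14,79],{"eg":6,"gbz":55},[14,99],[98,97,27]],"s":[[47,51,7,74,63],[99,35]],"st":{"fjh":{"fo":30,"hhh":46,"sg":12},"x":25,"zhg":[86,27,72]}}
After op 12 (replace /ra/1/4 16): {"ra":[{"dw":84,"h":19,"iwo":20,"vf":40,"wpz":58},[92,2,62,14,16],{"eg":6,"gbz":55},[14,99],[98,97,27]],"s":[[47,51,7,74,63],[99,35]],"st":{"fjh":{"fo":30,"hhh":46,"sg":12},"x":25,"zhg":[86,27,72]}}
After op 13 (add /igt 61): {"igt":61,"ra":[{"dw":84,"h":19,"iwo":20,"vf":40,"wpz":58},[92,2,62,14,16],{"eg":6,"gbz":55},[14,99],[98,97,27]],"s":[[47,51,7,74,63],[99,35]],"st":{"fjh":{"fo":30,"hhh":46,"sg":12},"x":25,"zhg":[86,27,72]}}
After op 14 (add /s/0 2): {"igt":61,"ra":[{"dw":84,"h":19,"iwo":20,"vf":40,"wpz":58},[92,2,62,14,16],{"eg":6,"gbz":55},[14,99],[98,97,27]],"s":[2,[47,51,7,74,63],[99,35]],"st":{"fjh":{"fo":30,"hhh":46,"sg":12},"x":25,"zhg":[86,27,72]}}
After op 15 (add /st/zhg/1 30): {"igt":61,"ra":[{"dw":84,"h":19,"iwo":20,"vf":40,"wpz":58},[92,2,62,14,16],{"eg":6,"gbz":55},[14,99],[98,97,27]],"s":[2,[47,51,7,74,63],[99,35]],"st":{"fjh":{"fo":30,"hhh":46,"sg":12},"x":25,"zhg":[86,30,27,72]}}
After op 16 (add /ra/2/eg 4): {"igt":61,"ra":[{"dw":84,"h":19,"iwo":20,"vf":40,"wpz":58},[92,2,62,14,16],{"eg":4,"gbz":55},[14,99],[98,97,27]],"s":[2,[47,51,7,74,63],[99,35]],"st":{"fjh":{"fo":30,"hhh":46,"sg":12},"x":25,"zhg":[86,30,27,72]}}
After op 17 (add /ra/2/ehf 97): {"igt":61,"ra":[{"dw":84,"h":19,"iwo":20,"vf":40,"wpz":58},[92,2,62,14,16],{"eg":4,"ehf":97,"gbz":55},[14,99],[98,97,27]],"s":[2,[47,51,7,74,63],[99,35]],"st":{"fjh":{"fo":30,"hhh":46,"sg":12},"x":25,"zhg":[86,30,27,72]}}
After op 18 (remove /s/2/0): {"igt":61,"ra":[{"dw":84,"h":19,"iwo":20,"vf":40,"wpz":58},[92,2,62,14,16],{"eg":4,"ehf":97,"gbz":55},[14,99],[98,97,27]],"s":[2,[47,51,7,74,63],[35]],"st":{"fjh":{"fo":30,"hhh":46,"sg":12},"x":25,"zhg":[86,30,27,72]}}
After op 19 (replace /st/fjh/fo 2): {"igt":61,"ra":[{"dw":84,"h":19,"iwo":20,"vf":40,"wpz":58},[92,2,62,14,16],{"eg":4,"ehf":97,"gbz":55},[14,99],[98,97,27]],"s":[2,[47,51,7,74,63],[35]],"st":{"fjh":{"fo":2,"hhh":46,"sg":12},"x":25,"zhg":[86,30,27,72]}}
After op 20 (add /s/2 60): {"igt":61,"ra":[{"dw":84,"h":19,"iwo":20,"vf":40,"wpz":58},[92,2,62,14,16],{"eg":4,"ehf":97,"gbz":55},[14,99],[98,97,27]],"s":[2,[47,51,7,74,63],60,[35]],"st":{"fjh":{"fo":2,"hhh":46,"sg":12},"x":25,"zhg":[86,30,27,72]}}
After op 21 (replace /ra/0 67): {"igt":61,"ra":[67,[92,2,62,14,16],{"eg":4,"ehf":97,"gbz":55},[14,99],[98,97,27]],"s":[2,[47,51,7,74,63],60,[35]],"st":{"fjh":{"fo":2,"hhh":46,"sg":12},"x":25,"zhg":[86,30,27,72]}}

Answer: {"igt":61,"ra":[67,[92,2,62,14,16],{"eg":4,"ehf":97,"gbz":55},[14,99],[98,97,27]],"s":[2,[47,51,7,74,63],60,[35]],"st":{"fjh":{"fo":2,"hhh":46,"sg":12},"x":25,"zhg":[86,30,27,72]}}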